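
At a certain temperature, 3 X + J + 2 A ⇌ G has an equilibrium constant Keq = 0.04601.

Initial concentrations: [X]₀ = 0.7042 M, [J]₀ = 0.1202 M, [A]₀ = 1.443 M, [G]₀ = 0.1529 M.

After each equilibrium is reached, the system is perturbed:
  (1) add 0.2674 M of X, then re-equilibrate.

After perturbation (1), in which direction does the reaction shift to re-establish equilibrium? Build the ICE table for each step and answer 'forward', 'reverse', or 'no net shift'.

Direction: forward

Q₀ = 1.749 vs Keq = 0.04601 ⇒ Q>K, reverse
Step 1:
                    X           J           A           G
  Initial      0.7042      0.1202       1.443      0.1529
  Change       0.3507      0.1169      0.2338     -0.1169
  Equil         1.055      0.2371       1.677       0.036
  solve Keq expr → x = -0.1169; check Q = 0.04601
Then add 0.2674 M of X.
Step 2:
                    X           J           A           G
  Initial       1.322      0.2371       1.677       0.036
  Change      -0.0563    -0.01877    -0.03753     0.01877
  Equil         1.266      0.2183       1.639     0.05477
  solve Keq expr → x = 0.01877; check Q = 0.04601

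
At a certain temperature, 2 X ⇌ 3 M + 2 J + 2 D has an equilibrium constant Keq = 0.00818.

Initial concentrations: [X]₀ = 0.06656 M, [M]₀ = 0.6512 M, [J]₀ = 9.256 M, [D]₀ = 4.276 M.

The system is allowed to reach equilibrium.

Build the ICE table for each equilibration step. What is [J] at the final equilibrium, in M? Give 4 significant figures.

Q₀ = 9.7642e+04 vs Keq = 0.00818 ⇒ Q>K, reverse
Step 1:
                   X          M          J          D
  init       0.06656     0.6512      9.256      4.276
  Δ           0.4261    -0.6392    -0.4261    -0.4261
  eq          0.4927    0.01198       8.83       3.85
  solve Keq expr → x = -0.2131; check Q = 0.00818

[J]_eq = 8.83 M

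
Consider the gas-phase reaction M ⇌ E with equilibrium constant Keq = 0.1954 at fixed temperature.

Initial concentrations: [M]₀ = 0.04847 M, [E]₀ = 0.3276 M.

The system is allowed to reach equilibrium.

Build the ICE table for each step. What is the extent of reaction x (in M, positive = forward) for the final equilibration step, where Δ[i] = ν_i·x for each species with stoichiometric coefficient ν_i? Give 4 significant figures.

Q₀ = 6.759 vs Keq = 0.1954 ⇒ Q>K, reverse
Step 1:
                   M          E
  I          0.04847     0.3276
  C           0.2661    -0.2661
  E           0.3146    0.06147
  solve Keq expr → x = -0.2661; check Q = 0.1954

x = -0.2661 M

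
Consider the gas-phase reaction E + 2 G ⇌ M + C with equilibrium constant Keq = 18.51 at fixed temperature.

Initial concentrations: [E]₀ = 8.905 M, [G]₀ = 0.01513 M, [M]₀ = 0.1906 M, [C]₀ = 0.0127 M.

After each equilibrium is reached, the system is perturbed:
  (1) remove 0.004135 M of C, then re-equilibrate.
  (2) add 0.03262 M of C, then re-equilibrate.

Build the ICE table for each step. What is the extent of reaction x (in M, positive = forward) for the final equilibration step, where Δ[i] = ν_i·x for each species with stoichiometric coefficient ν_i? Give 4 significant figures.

x = -0.001601 M

Q₀ = 1.187 vs Keq = 18.51 ⇒ Q<K, forward
Step 1:
                  E         G         M         C
  Initial     8.905   0.01513    0.1906    0.0127
  Change  -0.005255  -0.01051  0.005255  0.005255
  Equil         8.9   0.00462    0.1959   0.01795
  solve Keq expr → x = 0.005255; check Q = 18.51
Then remove 0.004135 M of C.
Step 2:
                  E         G         M         C
  Initial       8.9   0.00462    0.1959   0.01382
  Change  -2.6281e-04 -5.2562e-04 2.6281e-04 2.6281e-04
  Equil       8.899  0.004095    0.1961   0.01408
  solve Keq expr → x = 2.6281e-04; check Q = 18.51
Then add 0.03262 M of C.
Step 3:
                  E         G         M         C
  Initial     8.899  0.004095    0.1961    0.0467
  Change   0.001601  0.003202 -0.001601 -0.001601
  Equil       8.901  0.007297    0.1945    0.0451
  solve Keq expr → x = -0.001601; check Q = 18.51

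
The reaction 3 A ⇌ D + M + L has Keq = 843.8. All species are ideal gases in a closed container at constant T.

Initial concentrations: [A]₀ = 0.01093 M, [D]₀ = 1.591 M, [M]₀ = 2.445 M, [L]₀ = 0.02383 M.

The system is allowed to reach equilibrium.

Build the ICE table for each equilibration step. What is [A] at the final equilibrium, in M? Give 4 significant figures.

Q₀ = 7.0993e+04 vs Keq = 843.8 ⇒ Q>K, reverse
Step 1:
                   A          D          M          L
  init       0.01093      1.591      2.445    0.02383
  Δ          0.02915  -0.009718  -0.009718  -0.009718
  eq         0.04008      1.581      2.435    0.01411
  solve Keq expr → x = -0.009718; check Q = 843.8

[A]_eq = 0.04008 M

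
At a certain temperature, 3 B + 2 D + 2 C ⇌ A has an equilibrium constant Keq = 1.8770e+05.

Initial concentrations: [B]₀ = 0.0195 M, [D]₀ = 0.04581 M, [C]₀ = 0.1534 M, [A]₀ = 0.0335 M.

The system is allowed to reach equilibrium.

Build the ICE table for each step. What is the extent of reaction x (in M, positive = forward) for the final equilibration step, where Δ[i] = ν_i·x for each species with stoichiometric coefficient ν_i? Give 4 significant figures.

x = -0.01744 M

Q₀ = 9.1489e+07 vs Keq = 1.8770e+05 ⇒ Q>K, reverse
Step 1:
                   B          D          C          A
  init        0.0195    0.04581     0.1534     0.0335
  Δ          0.05233    0.03489    0.03489   -0.01744
  eq         0.07183     0.0807     0.1883    0.01606
  solve Keq expr → x = -0.01744; check Q = 1.8770e+05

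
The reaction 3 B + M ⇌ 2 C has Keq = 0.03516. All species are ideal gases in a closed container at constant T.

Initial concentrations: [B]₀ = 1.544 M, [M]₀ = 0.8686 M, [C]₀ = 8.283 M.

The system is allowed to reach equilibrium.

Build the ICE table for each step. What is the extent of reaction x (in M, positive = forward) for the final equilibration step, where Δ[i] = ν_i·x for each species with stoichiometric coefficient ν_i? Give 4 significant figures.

Q₀ = 21.46 vs Keq = 0.03516 ⇒ Q>K, reverse
Step 1:
                  B         M         C
  I           1.544    0.8686     8.283
  C           4.977     1.659    -3.318
  E           6.521     2.528     4.965
  solve Keq expr → x = -1.659; check Q = 0.03516

x = -1.659 M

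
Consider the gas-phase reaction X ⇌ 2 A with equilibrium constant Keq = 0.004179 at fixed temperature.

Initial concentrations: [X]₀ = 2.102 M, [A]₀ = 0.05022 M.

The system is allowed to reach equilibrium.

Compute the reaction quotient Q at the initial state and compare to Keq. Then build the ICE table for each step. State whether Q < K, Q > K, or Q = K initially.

Q₀ = 0.0012; Q < K (proceeds forward)

Q₀ = 0.0012 vs Keq = 0.004179 ⇒ Q<K, forward
Step 1:
                    X           A
  init          2.102     0.05022
  Δ          -0.02151     0.04302
  eq             2.08     0.09324
  solve Keq expr → x = 0.02151; check Q = 0.004179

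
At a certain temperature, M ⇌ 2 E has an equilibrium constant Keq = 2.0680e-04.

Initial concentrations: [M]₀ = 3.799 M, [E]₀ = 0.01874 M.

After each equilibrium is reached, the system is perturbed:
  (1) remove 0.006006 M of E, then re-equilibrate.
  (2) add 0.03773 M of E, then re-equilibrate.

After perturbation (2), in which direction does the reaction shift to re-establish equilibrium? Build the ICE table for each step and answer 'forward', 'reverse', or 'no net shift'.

Direction: reverse

Q₀ = 9.2442e-05 vs Keq = 2.0680e-04 ⇒ Q<K, forward
Step 1:
                   M          E
  I            3.799    0.01874
  C        -0.004636   0.009272
  E            3.794    0.02801
  solve Keq expr → x = 0.004636; check Q = 2.0680e-04
Then remove 0.006006 M of E.
Step 2:
                   M          E
  I            3.794    0.02201
  C        -0.002997   0.005995
  E            3.791      0.028
  solve Keq expr → x = 0.002997; check Q = 2.0680e-04
Then add 0.03773 M of E.
Step 3:
                   M          E
  I            3.791    0.06573
  C          0.01883   -0.03766
  E             3.81    0.02807
  solve Keq expr → x = -0.01883; check Q = 2.0680e-04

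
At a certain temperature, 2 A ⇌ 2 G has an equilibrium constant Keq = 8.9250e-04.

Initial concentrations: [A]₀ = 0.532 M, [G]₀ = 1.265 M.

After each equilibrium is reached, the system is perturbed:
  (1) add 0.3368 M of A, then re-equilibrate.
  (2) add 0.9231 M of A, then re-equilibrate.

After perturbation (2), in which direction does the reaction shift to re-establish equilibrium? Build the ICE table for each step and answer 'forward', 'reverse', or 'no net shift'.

Direction: forward

Q₀ = 5.654 vs Keq = 8.9250e-04 ⇒ Q>K, reverse
Step 1:
                   A          G
  init         0.532      1.265
  Δ            1.213     -1.213
  eq           1.745    0.05213
  solve Keq expr → x = -0.6064; check Q = 8.9250e-04
Then add 0.3368 M of A.
Step 2:
                   A          G
  init         2.082    0.05213
  Δ         -0.00977    0.00977
  eq           2.072     0.0619
  solve Keq expr → x = 0.004885; check Q = 8.9250e-04
Then add 0.9231 M of A.
Step 3:
                   A          G
  init         2.995     0.0619
  Δ         -0.02678    0.02678
  eq           2.968    0.08867
  solve Keq expr → x = 0.01339; check Q = 8.9250e-04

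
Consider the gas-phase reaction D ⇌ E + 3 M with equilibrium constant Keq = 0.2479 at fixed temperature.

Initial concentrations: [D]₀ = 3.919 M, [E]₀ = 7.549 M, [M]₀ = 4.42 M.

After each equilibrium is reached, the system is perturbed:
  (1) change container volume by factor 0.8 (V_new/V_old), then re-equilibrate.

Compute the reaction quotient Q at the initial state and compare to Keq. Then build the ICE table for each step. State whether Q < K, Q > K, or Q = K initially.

Q₀ = 166.3 vs Keq = 0.2479 ⇒ Q>K, reverse
Step 1:
                  D         E         M
  Initial     3.919     7.549      4.42
  Change      1.277    -1.277     -3.83
  Equil       5.196     6.272      0.59
  solve Keq expr → x = -1.277; check Q = 0.2479
Then change container volume by factor 0.8 (V_new/V_old).
Step 2:
                  D         E         M
  Initial     6.495      7.84    0.7375
  Change    0.04827  -0.04827   -0.1448
  Equil       6.543     7.792    0.5926
  solve Keq expr → x = -0.04827; check Q = 0.2479

Q₀ = 166.3; Q > K (proceeds reverse)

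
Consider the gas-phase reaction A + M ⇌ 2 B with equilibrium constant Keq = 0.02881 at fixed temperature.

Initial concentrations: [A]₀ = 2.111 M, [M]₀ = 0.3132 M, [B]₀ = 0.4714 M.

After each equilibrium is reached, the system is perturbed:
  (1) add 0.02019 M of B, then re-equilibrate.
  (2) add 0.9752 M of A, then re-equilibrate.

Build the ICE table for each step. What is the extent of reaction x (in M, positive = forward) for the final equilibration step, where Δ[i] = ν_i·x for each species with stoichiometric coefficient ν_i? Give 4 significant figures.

x = 0.01523 M

Q₀ = 0.3361 vs Keq = 0.02881 ⇒ Q>K, reverse
Step 1:
                    A           M           B
  Initial       2.111      0.3132      0.4714
  Change        0.149       0.149     -0.2979
  Equil          2.26      0.4622      0.1735
  solve Keq expr → x = -0.149; check Q = 0.02881
Then add 0.02019 M of B.
Step 2:
                    A           M           B
  Initial        2.26      0.4622      0.1937
  Change     0.009072    0.009072    -0.01814
  Equil         2.269      0.4712      0.1755
  solve Keq expr → x = -0.009072; check Q = 0.02881
Then add 0.9752 M of A.
Step 3:
                    A           M           B
  Initial       3.244      0.4712      0.1755
  Change     -0.01523    -0.01523     0.03045
  Equil         3.229       0.456       0.206
  solve Keq expr → x = 0.01523; check Q = 0.02881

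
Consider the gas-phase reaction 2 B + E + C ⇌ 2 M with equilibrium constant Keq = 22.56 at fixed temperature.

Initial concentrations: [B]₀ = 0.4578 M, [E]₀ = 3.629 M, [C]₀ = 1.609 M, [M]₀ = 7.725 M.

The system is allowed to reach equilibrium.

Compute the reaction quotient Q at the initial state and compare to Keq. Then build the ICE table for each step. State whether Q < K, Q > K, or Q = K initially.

Q₀ = 48.76 vs Keq = 22.56 ⇒ Q>K, reverse
Step 1:
                  B         E         C         M
  init       0.4578     3.629     1.609     7.725
  Δ          0.1752    0.0876    0.0876   -0.1752
  eq          0.633     3.717     1.697      7.55
  solve Keq expr → x = -0.0876; check Q = 22.56

Q₀ = 48.76; Q > K (proceeds reverse)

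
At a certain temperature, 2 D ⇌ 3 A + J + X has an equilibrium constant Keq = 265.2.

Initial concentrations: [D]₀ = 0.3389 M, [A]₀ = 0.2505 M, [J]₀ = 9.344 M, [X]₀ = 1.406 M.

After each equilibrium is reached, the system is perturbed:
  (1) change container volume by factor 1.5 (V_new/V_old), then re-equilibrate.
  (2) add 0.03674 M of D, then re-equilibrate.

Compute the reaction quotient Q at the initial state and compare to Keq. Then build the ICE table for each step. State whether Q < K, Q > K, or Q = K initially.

Q₀ = 1.798 vs Keq = 265.2 ⇒ Q<K, forward
Step 1:
                   D          A          J          X
  I           0.3389     0.2505      9.344      1.406
  C          -0.2313      0.347     0.1157     0.1157
  E           0.1076     0.5975       9.46      1.522
  solve Keq expr → x = 0.1157; check Q = 265.2
Then change container volume by factor 1.5 (V_new/V_old).
Step 2:
                   D          A          J          X
  I          0.07173     0.3983      6.306      1.014
  C         -0.02638    0.03958    0.01319    0.01319
  E          0.04534     0.4379       6.32      1.028
  solve Keq expr → x = 0.01319; check Q = 265.2
Then add 0.03674 M of D.
Step 3:
                   D          A          J          X
  I          0.08208     0.4379       6.32      1.028
  C         -0.02931    0.04396    0.01465    0.01465
  E          0.05277     0.4818      6.334      1.042
  solve Keq expr → x = 0.01465; check Q = 265.2

Q₀ = 1.798; Q < K (proceeds forward)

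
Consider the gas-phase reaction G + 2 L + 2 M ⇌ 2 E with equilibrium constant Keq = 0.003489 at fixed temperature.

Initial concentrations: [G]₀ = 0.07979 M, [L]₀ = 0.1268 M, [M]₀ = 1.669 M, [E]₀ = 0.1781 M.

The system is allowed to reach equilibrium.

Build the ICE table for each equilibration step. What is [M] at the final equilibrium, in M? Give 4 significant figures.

Q₀ = 8.876 vs Keq = 0.003489 ⇒ Q>K, reverse
Step 1:
                   G          L          M          E
  Initial    0.07979     0.1268      1.669     0.1781
  Change     0.08267     0.1653     0.1653    -0.1653
  Equil       0.1625     0.2921      1.834    0.01276
  solve Keq expr → x = -0.08267; check Q = 0.003489

[M]_eq = 1.834 M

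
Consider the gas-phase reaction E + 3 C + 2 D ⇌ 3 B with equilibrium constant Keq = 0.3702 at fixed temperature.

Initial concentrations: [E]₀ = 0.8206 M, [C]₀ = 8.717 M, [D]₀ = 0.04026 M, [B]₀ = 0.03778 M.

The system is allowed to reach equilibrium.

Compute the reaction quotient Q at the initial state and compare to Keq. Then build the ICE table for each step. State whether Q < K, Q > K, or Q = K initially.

Q₀ = 6.1208e-05 vs Keq = 0.3702 ⇒ Q<K, forward
Step 1:
                    E           C           D           B
  I            0.8206       8.717     0.04026     0.03778
  C          -0.01908    -0.05723    -0.03815     0.05723
  E            0.8015        8.66     0.00211     0.09501
  solve Keq expr → x = 0.01908; check Q = 0.3702

Q₀ = 6.1208e-05; Q < K (proceeds forward)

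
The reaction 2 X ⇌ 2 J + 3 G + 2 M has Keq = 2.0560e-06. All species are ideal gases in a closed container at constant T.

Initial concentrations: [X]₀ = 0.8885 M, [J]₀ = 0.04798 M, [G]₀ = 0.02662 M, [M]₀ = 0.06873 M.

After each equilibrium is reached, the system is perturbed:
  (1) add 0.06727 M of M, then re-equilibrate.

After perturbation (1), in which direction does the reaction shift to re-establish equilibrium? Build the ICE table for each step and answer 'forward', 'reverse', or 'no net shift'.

Direction: reverse

Q₀ = 2.5985e-10 vs Keq = 2.0560e-06 ⇒ Q<K, forward
Step 1:
                   X          J          G          M
  init        0.8885    0.04798    0.02662    0.06873
  Δ         -0.08265    0.08265      0.124    0.08265
  eq          0.8059     0.1306     0.1506     0.1514
  solve Keq expr → x = 0.04132; check Q = 2.0560e-06
Then add 0.06727 M of M.
Step 2:
                   X          J          G          M
  init        0.8059     0.1306     0.1506     0.2186
  Δ          0.01229   -0.01229   -0.01844   -0.01229
  eq          0.8181     0.1183     0.1322     0.2064
  solve Keq expr → x = -0.006145; check Q = 2.0560e-06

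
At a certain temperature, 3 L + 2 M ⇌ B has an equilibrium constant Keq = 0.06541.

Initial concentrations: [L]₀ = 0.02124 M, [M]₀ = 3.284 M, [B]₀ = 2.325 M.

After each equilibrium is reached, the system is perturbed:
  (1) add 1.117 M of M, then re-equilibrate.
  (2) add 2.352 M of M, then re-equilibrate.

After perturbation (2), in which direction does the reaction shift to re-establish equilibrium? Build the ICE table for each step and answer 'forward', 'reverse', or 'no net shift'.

Direction: forward

Q₀ = 2.2498e+04 vs Keq = 0.06541 ⇒ Q>K, reverse
Step 1:
                  L         M         B
  Initial   0.02124     3.284     2.325
  Change      1.189    0.7929   -0.3964
  Equil       1.211     4.077     1.929
  solve Keq expr → x = -0.3964; check Q = 0.06541
Then add 1.117 M of M.
Step 2:
                  L         M         B
  Initial     1.211     5.194     1.929
  Change     -0.157   -0.1047   0.05234
  Equil       1.054     5.089     1.981
  solve Keq expr → x = 0.05234; check Q = 0.06541
Then add 2.352 M of M.
Step 3:
                  L         M         B
  Initial     1.054     7.441     1.981
  Change    -0.2152   -0.1434   0.07172
  Equil      0.8384     7.298     2.053
  solve Keq expr → x = 0.07172; check Q = 0.06541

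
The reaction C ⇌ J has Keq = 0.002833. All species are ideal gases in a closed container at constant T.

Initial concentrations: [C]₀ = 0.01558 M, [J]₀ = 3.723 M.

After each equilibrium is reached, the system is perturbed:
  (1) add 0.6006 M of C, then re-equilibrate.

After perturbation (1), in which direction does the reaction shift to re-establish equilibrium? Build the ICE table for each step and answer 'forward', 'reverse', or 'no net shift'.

Direction: forward

Q₀ = 239 vs Keq = 0.002833 ⇒ Q>K, reverse
Step 1:
                    C           J
  I           0.01558       3.723
  C             3.712      -3.712
  E             3.728     0.01056
  solve Keq expr → x = -3.712; check Q = 0.002833
Then add 0.6006 M of C.
Step 2:
                    C           J
  I             4.329     0.01056
  C         -0.001697    0.001697
  E             4.327     0.01226
  solve Keq expr → x = 0.001697; check Q = 0.002833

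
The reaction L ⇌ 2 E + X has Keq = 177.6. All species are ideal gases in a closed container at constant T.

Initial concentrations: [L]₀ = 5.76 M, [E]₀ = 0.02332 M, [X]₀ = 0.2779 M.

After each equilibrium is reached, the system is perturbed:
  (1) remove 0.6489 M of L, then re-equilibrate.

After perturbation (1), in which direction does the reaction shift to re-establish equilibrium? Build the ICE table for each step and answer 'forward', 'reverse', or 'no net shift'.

Q₀ = 2.6238e-05 vs Keq = 177.6 ⇒ Q<K, forward
Step 1:
                    L           E           X
  Initial        5.76     0.02332      0.2779
  Change       -4.097       8.194       4.097
  Equil         1.663       8.217       4.375
  solve Keq expr → x = 4.097; check Q = 177.6
Then remove 0.6489 M of L.
Step 2:
                    L           E           X
  Initial       1.014       8.217       4.375
  Change       0.3083     -0.6167     -0.3083
  Equil         1.323         7.6       4.066
  solve Keq expr → x = -0.3083; check Q = 177.6

Direction: reverse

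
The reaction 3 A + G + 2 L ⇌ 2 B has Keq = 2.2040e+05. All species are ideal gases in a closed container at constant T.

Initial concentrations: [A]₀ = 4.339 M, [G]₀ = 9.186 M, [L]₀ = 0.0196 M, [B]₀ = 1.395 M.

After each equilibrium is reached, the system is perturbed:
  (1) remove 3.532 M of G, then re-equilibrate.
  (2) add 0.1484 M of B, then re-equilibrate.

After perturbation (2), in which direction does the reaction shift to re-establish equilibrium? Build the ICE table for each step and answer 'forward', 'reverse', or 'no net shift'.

Q₀ = 6.751 vs Keq = 2.2040e+05 ⇒ Q<K, forward
Step 1:
                    A           G           L           B
  I             4.339       9.186      0.0196       1.395
  C          -0.02923   -0.009744    -0.01949     0.01949
  E              4.31       9.176  1.1117e-04       1.414
  solve Keq expr → x = 0.009744; check Q = 2.2040e+05
Then remove 3.532 M of G.
Step 2:
                    A           G           L           B
  I              4.31       5.644  1.1117e-04       1.414
  C        4.5858e-05  1.5286e-05  3.0572e-05 -3.0572e-05
  E              4.31       5.644  1.4174e-04       1.414
  solve Keq expr → x = -1.5286e-05; check Q = 2.2040e+05
Then add 0.1484 M of B.
Step 3:
                    A           G           L           B
  I              4.31       5.644  1.4174e-04       1.563
  C        2.2302e-05  7.4340e-06  1.4868e-05 -1.4868e-05
  E              4.31       5.644  1.5661e-04       1.563
  solve Keq expr → x = -7.4340e-06; check Q = 2.2040e+05

Direction: reverse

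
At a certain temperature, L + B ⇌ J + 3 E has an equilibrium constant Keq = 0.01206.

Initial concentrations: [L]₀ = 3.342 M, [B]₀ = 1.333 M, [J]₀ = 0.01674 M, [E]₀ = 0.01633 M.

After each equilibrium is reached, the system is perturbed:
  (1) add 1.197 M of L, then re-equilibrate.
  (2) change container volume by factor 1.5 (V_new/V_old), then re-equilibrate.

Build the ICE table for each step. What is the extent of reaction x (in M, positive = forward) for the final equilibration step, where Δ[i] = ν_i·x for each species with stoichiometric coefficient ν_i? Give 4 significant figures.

Q₀ = 1.6364e-08 vs Keq = 0.01206 ⇒ Q<K, forward
Step 1:
                   L          B          J          E
  init         3.342      1.333    0.01674    0.01633
  Δ           -0.192     -0.192      0.192     0.5759
  eq            3.15      1.141     0.2087     0.5922
  solve Keq expr → x = 0.192; check Q = 0.01206
Then add 1.197 M of L.
Step 2:
                   L          B          J          E
  init         4.347      1.141     0.2087     0.5922
  Δ         -0.01583   -0.01583    0.01583    0.04748
  eq           4.331      1.125     0.2245     0.6397
  solve Keq expr → x = 0.01583; check Q = 0.01206
Then change container volume by factor 1.5 (V_new/V_old).
Step 3:
                   L          B          J          E
  init         2.887     0.7501     0.1497     0.4265
  Δ          -0.0301    -0.0301     0.0301    0.09031
  eq           2.857       0.72     0.1798     0.5168
  solve Keq expr → x = 0.0301; check Q = 0.01206

x = 0.0301 M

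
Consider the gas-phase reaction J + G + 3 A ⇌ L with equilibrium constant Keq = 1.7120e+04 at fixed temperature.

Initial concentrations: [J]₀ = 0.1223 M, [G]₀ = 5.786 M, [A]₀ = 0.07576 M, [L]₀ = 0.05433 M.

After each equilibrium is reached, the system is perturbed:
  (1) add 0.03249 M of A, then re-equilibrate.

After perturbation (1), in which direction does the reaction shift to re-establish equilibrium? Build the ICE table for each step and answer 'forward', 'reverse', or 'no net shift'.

Direction: forward

Q₀ = 176.6 vs Keq = 1.7120e+04 ⇒ Q<K, forward
Step 1:
                    J           G           A           L
  I            0.1223       5.786     0.07576     0.05433
  C          -0.01883    -0.01883    -0.05649     0.01883
  E            0.1035       5.767     0.01927     0.07316
  solve Keq expr → x = 0.01883; check Q = 1.7120e+04
Then add 0.03249 M of A.
Step 2:
                    J           G           A           L
  I            0.1035       5.767     0.05176     0.07316
  C           -0.0103     -0.0103     -0.0309      0.0103
  E           0.09317       5.757     0.02087     0.08346
  solve Keq expr → x = 0.0103; check Q = 1.7120e+04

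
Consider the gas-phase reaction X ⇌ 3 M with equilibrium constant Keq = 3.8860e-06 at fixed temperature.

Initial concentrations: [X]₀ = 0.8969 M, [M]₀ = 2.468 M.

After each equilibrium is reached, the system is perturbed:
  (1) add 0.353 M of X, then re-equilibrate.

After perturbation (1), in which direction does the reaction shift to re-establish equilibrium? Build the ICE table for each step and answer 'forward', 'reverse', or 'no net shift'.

Direction: forward

Q₀ = 16.76 vs Keq = 3.8860e-06 ⇒ Q>K, reverse
Step 1:
                   X          M
  Initial     0.8969      2.468
  Change      0.8164     -2.449
  Equil        1.713    0.01881
  solve Keq expr → x = -0.8164; check Q = 3.8860e-06
Then add 0.353 M of X.
Step 2:
                   X          M
  Initial      2.066    0.01881
  Change  -4.0364e-04   0.001211
  Equil        2.066    0.02002
  solve Keq expr → x = 4.0364e-04; check Q = 3.8860e-06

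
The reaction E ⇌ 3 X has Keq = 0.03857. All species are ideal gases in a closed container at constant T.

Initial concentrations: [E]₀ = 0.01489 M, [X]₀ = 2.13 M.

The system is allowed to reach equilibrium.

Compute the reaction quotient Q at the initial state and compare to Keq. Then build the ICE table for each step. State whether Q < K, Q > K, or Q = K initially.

Q₀ = 649; Q > K (proceeds reverse)

Q₀ = 649 vs Keq = 0.03857 ⇒ Q>K, reverse
Step 1:
                   E          X
  Initial    0.01489       2.13
  Change      0.6135     -1.841
  Equil       0.6284     0.2894
  solve Keq expr → x = -0.6135; check Q = 0.03857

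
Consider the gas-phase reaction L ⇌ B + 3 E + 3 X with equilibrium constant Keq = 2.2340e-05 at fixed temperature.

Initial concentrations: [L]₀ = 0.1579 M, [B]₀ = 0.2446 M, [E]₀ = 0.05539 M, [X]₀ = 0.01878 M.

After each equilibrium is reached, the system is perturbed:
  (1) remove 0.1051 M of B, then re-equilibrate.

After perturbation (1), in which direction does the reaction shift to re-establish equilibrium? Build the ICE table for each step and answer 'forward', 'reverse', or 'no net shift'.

Direction: forward

Q₀ = 1.7436e-09 vs Keq = 2.2340e-05 ⇒ Q<K, forward
Step 1:
                  L         B         E         X
  init       0.1579    0.2446   0.05539   0.01878
  Δ        -0.03664   0.03664    0.1099    0.1099
  eq         0.1213    0.2812    0.1653    0.1287
  solve Keq expr → x = 0.03664; check Q = 2.2340e-05
Then remove 0.1051 M of B.
Step 2:
                  L         B         E         X
  init       0.1213    0.1761    0.1653    0.1287
  Δ       -0.003492  0.003492   0.01048   0.01048
  eq         0.1178    0.1796    0.1758    0.1392
  solve Keq expr → x = 0.003492; check Q = 2.2340e-05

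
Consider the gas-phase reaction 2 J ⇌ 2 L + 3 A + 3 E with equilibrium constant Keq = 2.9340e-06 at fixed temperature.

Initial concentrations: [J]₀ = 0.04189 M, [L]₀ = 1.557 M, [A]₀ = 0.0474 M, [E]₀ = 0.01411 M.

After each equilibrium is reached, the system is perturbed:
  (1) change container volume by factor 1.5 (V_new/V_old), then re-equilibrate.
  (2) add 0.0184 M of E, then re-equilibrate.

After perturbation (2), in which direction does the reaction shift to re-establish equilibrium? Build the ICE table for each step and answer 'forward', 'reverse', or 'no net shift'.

Q₀ = 4.1331e-07 vs Keq = 2.9340e-06 ⇒ Q<K, forward
Step 1:
                  J         L         A         E
  init      0.04189     1.557    0.0474   0.01411
  Δ       -0.004942  0.004942  0.007413  0.007413
  eq        0.03695     1.562   0.05481   0.02152
  solve Keq expr → x = 0.002471; check Q = 2.9340e-06
Then change container volume by factor 1.5 (V_new/V_old).
Step 2:
                  J         L         A         E
  init      0.02463     1.041   0.03654   0.01435
  Δ       -0.005361  0.005361  0.008042  0.008042
  eq        0.01927     1.047   0.04458   0.02239
  solve Keq expr → x = 0.002681; check Q = 2.9340e-06
Then add 0.0184 M of E.
Step 3:
                  J         L         A         E
  init      0.01927     1.047   0.04458   0.04079
  Δ        0.005486 -0.005486 -0.008228 -0.008228
  eq        0.02476     1.041   0.03635   0.03256
  solve Keq expr → x = -0.002743; check Q = 2.9340e-06

Direction: reverse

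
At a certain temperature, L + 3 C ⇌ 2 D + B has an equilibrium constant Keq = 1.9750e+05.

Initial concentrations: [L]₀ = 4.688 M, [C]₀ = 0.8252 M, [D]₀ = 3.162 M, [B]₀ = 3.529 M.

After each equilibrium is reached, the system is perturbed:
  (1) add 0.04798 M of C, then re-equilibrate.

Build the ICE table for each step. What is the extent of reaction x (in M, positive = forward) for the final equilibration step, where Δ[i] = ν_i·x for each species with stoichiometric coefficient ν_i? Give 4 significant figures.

Q₀ = 13.39 vs Keq = 1.9750e+05 ⇒ Q<K, forward
Step 1:
                  L         C         D         B
  init        4.688    0.8252     3.162     3.529
  Δ         -0.2621   -0.7863    0.5242    0.2621
  eq          4.426   0.03891     3.686     3.791
  solve Keq expr → x = 0.2621; check Q = 1.9750e+05
Then add 0.04798 M of C.
Step 2:
                  L         C         D         B
  init        4.426   0.08689     3.686     3.791
  Δ        -0.01589  -0.04766   0.03177   0.01589
  eq           4.41   0.03924     3.718     3.807
  solve Keq expr → x = 0.01589; check Q = 1.9750e+05

x = 0.01589 M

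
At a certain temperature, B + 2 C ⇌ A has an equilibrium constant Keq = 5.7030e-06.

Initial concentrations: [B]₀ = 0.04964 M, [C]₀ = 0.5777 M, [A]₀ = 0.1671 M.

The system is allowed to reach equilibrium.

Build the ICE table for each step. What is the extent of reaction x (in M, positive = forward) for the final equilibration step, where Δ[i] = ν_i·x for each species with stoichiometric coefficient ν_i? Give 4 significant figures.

Q₀ = 10.09 vs Keq = 5.7030e-06 ⇒ Q>K, reverse
Step 1:
                    B           C           A
  Initial     0.04964      0.5777      0.1671
  Change       0.1671      0.3342     -0.1671
  Equil        0.2167      0.9119  1.0279e-06
  solve Keq expr → x = -0.1671; check Q = 5.7030e-06

x = -0.1671 M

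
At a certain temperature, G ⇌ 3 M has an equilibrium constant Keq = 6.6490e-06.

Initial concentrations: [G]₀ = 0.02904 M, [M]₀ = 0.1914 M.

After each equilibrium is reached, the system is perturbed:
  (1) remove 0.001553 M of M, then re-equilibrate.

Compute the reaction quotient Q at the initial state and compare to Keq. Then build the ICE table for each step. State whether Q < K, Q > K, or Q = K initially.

Q₀ = 0.2415; Q > K (proceeds reverse)

Q₀ = 0.2415 vs Keq = 6.6490e-06 ⇒ Q>K, reverse
Step 1:
                    G           M
  init        0.02904      0.1914
  Δ           0.06099      -0.183
  eq          0.09003    0.008428
  solve Keq expr → x = -0.06099; check Q = 6.6490e-06
Then remove 0.001553 M of M.
Step 2:
                    G           M
  init        0.09003    0.006875
  Δ       -5.1233e-04    0.001537
  eq          0.08952    0.008412
  solve Keq expr → x = 5.1233e-04; check Q = 6.6490e-06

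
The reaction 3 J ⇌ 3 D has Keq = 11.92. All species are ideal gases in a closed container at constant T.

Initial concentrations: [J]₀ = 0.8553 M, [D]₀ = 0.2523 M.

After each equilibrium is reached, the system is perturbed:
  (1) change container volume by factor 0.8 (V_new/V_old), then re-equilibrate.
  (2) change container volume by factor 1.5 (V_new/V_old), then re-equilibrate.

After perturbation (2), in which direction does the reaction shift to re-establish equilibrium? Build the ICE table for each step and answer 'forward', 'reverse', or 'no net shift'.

Q₀ = 0.02567 vs Keq = 11.92 ⇒ Q<K, forward
Step 1:
                   J          D
  init        0.8553     0.2523
  Δ          -0.5181     0.5181
  eq          0.3372     0.7704
  solve Keq expr → x = 0.1727; check Q = 11.92
Then change container volume by factor 0.8 (V_new/V_old).
Step 2:
                   J          D
  init        0.4215      0.963
  Δ                0          0
  eq          0.4215      0.963
  solve Keq expr → x = 0; check Q = 11.92
Then change container volume by factor 1.5 (V_new/V_old).
Step 3:
                   J          D
  init         0.281      0.642
  Δ                0          0
  eq           0.281      0.642
  solve Keq expr → x = 0; check Q = 11.92

Direction: no net shift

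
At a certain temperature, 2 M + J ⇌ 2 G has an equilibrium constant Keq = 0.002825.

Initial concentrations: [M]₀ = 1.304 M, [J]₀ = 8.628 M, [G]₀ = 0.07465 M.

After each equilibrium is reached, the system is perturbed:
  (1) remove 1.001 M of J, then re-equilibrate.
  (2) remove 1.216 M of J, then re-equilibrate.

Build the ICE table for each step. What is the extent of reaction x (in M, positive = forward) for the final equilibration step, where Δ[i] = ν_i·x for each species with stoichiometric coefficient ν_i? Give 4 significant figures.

x = -0.006461 M

Q₀ = 3.7983e-04 vs Keq = 0.002825 ⇒ Q<K, forward
Step 1:
                   M          J          G
  init         1.304      8.628    0.07465
  Δ           -0.111    -0.0555      0.111
  eq           1.193      8.572     0.1857
  solve Keq expr → x = 0.0555; check Q = 0.002825
Then remove 1.001 M of J.
Step 2:
                   M          J          G
  init         1.193      7.571     0.1857
  Δ         0.009701    0.00485  -0.009701
  eq           1.203      7.576      0.176
  solve Keq expr → x = -0.00485; check Q = 0.002825
Then remove 1.216 M of J.
Step 3:
                   M          J          G
  init         1.203       6.36      0.176
  Δ          0.01292   0.006461   -0.01292
  eq           1.216      6.367      0.163
  solve Keq expr → x = -0.006461; check Q = 0.002825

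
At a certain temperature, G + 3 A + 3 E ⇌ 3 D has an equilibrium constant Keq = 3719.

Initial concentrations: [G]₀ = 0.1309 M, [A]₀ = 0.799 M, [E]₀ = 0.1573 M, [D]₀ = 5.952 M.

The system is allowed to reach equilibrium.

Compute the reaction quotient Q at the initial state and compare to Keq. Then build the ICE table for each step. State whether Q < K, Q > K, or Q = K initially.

Q₀ = 8.1138e+05 vs Keq = 3719 ⇒ Q>K, reverse
Step 1:
                  G         A         E         D
  init       0.1309     0.799    0.1573     5.952
  Δ          0.1155    0.3465    0.3465   -0.3465
  eq         0.2464     1.146    0.5038     5.605
  solve Keq expr → x = -0.1155; check Q = 3719

Q₀ = 8.1138e+05; Q > K (proceeds reverse)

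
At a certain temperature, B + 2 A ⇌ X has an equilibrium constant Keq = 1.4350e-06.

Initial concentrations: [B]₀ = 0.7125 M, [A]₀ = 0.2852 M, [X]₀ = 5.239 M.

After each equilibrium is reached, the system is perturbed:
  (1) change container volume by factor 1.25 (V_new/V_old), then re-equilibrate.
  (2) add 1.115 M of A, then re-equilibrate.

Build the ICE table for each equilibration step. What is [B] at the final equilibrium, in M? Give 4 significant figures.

[B]_eq = 4.761 M

Q₀ = 90.4 vs Keq = 1.4350e-06 ⇒ Q>K, reverse
Step 1:
                    B           A           X
  I            0.7125      0.2852       5.239
  C             5.238       10.48      -5.238
  E             5.951       10.76  9.8885e-04
  solve Keq expr → x = -5.238; check Q = 1.4350e-06
Then change container volume by factor 1.25 (V_new/V_old).
Step 2:
                    B           A           X
  I              4.76       8.609  7.9108e-04
  C        2.8469e-04  5.6938e-04 -2.8469e-04
  E             4.761        8.61  5.0639e-04
  solve Keq expr → x = -2.8469e-04; check Q = 1.4350e-06
Then add 1.115 M of A.
Step 3:
                    B           A           X
  I             4.761       9.725  5.0639e-04
  C       -1.3960e-04 -2.7920e-04  1.3960e-04
  E             4.761       9.724  6.4599e-04
  solve Keq expr → x = 1.3960e-04; check Q = 1.4350e-06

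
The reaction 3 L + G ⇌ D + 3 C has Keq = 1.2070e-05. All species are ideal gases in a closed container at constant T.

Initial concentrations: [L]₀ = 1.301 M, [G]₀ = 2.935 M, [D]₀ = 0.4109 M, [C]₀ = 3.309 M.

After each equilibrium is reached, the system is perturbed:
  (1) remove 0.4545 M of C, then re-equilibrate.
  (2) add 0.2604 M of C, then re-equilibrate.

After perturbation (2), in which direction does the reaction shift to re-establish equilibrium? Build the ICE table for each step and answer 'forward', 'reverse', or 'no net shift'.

Q₀ = 2.303 vs Keq = 1.2070e-05 ⇒ Q>K, reverse
Step 1:
                    L           G           D           C
  Initial       1.301       2.935      0.4109       3.309
  Change        1.232      0.4108     -0.4108      -1.232
  Equil         2.533       3.346  7.3342e-05       2.077
  solve Keq expr → x = -0.4108; check Q = 1.2070e-05
Then remove 0.4545 M of C.
Step 2:
                    L           G           D           C
  Initial       2.533       3.346  7.3342e-05       1.622
  Change  -2.4128e-04 -8.0426e-05  8.0426e-05  2.4128e-04
  Equil         2.533       3.346  1.5377e-04       1.622
  solve Keq expr → x = 8.0426e-05; check Q = 1.2070e-05
Then add 0.2604 M of C.
Step 3:
                    L           G           D           C
  Initial       2.533       3.346  1.5377e-04       1.883
  Change   1.6602e-04  5.5340e-05 -5.5340e-05 -1.6602e-04
  Equil         2.533       3.346  9.8428e-05       1.882
  solve Keq expr → x = -5.5340e-05; check Q = 1.2070e-05

Direction: reverse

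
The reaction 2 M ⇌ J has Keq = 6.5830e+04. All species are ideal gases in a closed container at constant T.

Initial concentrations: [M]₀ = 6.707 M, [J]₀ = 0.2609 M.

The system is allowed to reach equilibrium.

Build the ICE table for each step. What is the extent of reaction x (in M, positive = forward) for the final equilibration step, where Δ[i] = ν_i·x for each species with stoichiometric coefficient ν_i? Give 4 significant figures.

Q₀ = 0.0058 vs Keq = 6.5830e+04 ⇒ Q<K, forward
Step 1:
                  M         J
  Initial     6.707    0.2609
  Change       -6.7      3.35
  Equil    0.007406     3.611
  solve Keq expr → x = 3.35; check Q = 6.5830e+04

x = 3.35 M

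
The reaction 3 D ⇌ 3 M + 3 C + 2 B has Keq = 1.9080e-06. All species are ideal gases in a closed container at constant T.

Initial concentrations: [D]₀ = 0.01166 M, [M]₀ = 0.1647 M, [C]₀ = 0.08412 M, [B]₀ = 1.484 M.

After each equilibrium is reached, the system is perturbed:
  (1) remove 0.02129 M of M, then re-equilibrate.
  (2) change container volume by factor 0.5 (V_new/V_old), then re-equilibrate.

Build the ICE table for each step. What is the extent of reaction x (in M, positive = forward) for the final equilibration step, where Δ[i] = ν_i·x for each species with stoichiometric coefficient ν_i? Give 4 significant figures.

Q₀ = 3.694 vs Keq = 1.9080e-06 ⇒ Q>K, reverse
Step 1:
                    D           M           C           B
  Initial     0.01166      0.1647     0.08412       1.484
  Change      0.07475    -0.07475    -0.07475    -0.04983
  Equil       0.08641     0.08995    0.009369       1.434
  solve Keq expr → x = -0.02492; check Q = 1.9080e-06
Then remove 0.02129 M of M.
Step 2:
                    D           M           C           B
  Initial     0.08641     0.06866    0.009369       1.434
  Change     -0.00221     0.00221     0.00221    0.001474
  Equil        0.0842     0.07087     0.01158       1.436
  solve Keq expr → x = 7.3676e-04; check Q = 1.9080e-06
Then change container volume by factor 0.5 (V_new/V_old).
Step 3:
                    D           M           C           B
  Initial      0.1684      0.1417     0.02316       2.871
  Change      0.01433    -0.01433    -0.01433   -0.009556
  Equil        0.1827      0.1274    0.008826       2.862
  solve Keq expr → x = -0.004778; check Q = 1.9080e-06

x = -0.004778 M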